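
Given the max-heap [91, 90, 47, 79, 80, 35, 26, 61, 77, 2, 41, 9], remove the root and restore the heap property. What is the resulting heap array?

[90, 80, 47, 79, 41, 35, 26, 61, 77, 2, 9]

remove root 91; move last element 9 to root → [9, 90, 47, 79, 80, 35, 26, 61, 77, 2, 41]
9 vs larger child 90 at index 1, swap → [90, 9, 47, 79, 80, 35, 26, 61, 77, 2, 41]
9 vs larger child 80 at index 4, swap → [90, 80, 47, 79, 9, 35, 26, 61, 77, 2, 41]
9 vs larger child 41 at index 10, swap → [90, 80, 47, 79, 41, 35, 26, 61, 77, 2, 9]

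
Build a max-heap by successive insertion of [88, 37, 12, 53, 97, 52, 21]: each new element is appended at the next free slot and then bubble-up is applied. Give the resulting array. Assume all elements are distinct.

Insert 88:
  append 88 at index 0 → [88] (no swap needed)
Insert 37:
  append 37 at index 1 → [88, 37] (no swap needed)
Insert 12:
  append 12 at index 2 → [88, 37, 12] (no swap needed)
Insert 53:
  append 53 at index 3 → [88, 37, 12, 53]
  53 > parent 37 at index 1, swap → [88, 53, 12, 37]
Insert 97:
  append 97 at index 4 → [88, 53, 12, 37, 97]
  97 > parent 53 at index 1, swap → [88, 97, 12, 37, 53]
  97 > parent 88 at index 0, swap → [97, 88, 12, 37, 53]
Insert 52:
  append 52 at index 5 → [97, 88, 12, 37, 53, 52]
  52 > parent 12 at index 2, swap → [97, 88, 52, 37, 53, 12]
Insert 21:
  append 21 at index 6 → [97, 88, 52, 37, 53, 12, 21] (no swap needed)

[97, 88, 52, 37, 53, 12, 21]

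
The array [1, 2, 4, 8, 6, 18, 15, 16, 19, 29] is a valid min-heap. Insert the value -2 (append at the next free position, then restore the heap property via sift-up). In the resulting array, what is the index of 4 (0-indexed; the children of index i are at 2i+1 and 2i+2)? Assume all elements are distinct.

2

append -2 at index 10 → [1, 2, 4, 8, 6, 18, 15, 16, 19, 29, -2]
-2 < parent 6 at index 4, swap → [1, 2, 4, 8, -2, 18, 15, 16, 19, 29, 6]
-2 < parent 2 at index 1, swap → [1, -2, 4, 8, 2, 18, 15, 16, 19, 29, 6]
-2 < parent 1 at index 0, swap → [-2, 1, 4, 8, 2, 18, 15, 16, 19, 29, 6]
resulting array: [-2, 1, 4, 8, 2, 18, 15, 16, 19, 29, 6]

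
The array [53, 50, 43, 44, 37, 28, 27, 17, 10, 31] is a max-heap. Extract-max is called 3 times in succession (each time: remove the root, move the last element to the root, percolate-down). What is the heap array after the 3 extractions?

[43, 37, 28, 31, 10, 17, 27]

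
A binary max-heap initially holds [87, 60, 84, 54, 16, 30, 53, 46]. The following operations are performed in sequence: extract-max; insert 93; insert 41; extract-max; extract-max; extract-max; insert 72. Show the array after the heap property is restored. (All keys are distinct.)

extract-max → returns 87:
  remove root 87; move last element 46 to root → [46, 60, 84, 54, 16, 30, 53]
  46 vs larger child 84 at index 2, swap → [84, 60, 46, 54, 16, 30, 53]
  46 vs larger child 53 at index 6, swap → [84, 60, 53, 54, 16, 30, 46]
insert 93:
  append 93 at index 7 → [84, 60, 53, 54, 16, 30, 46, 93]
  93 > parent 54 at index 3, swap → [84, 60, 53, 93, 16, 30, 46, 54]
  93 > parent 60 at index 1, swap → [84, 93, 53, 60, 16, 30, 46, 54]
  93 > parent 84 at index 0, swap → [93, 84, 53, 60, 16, 30, 46, 54]
insert 41:
  append 41 at index 8 → [93, 84, 53, 60, 16, 30, 46, 54, 41] (no swap needed)
extract-max → returns 93:
  remove root 93; move last element 41 to root → [41, 84, 53, 60, 16, 30, 46, 54]
  41 vs larger child 84 at index 1, swap → [84, 41, 53, 60, 16, 30, 46, 54]
  41 vs larger child 60 at index 3, swap → [84, 60, 53, 41, 16, 30, 46, 54]
  41 vs only child 54 at index 7, swap → [84, 60, 53, 54, 16, 30, 46, 41]
extract-max → returns 84:
  remove root 84; move last element 41 to root → [41, 60, 53, 54, 16, 30, 46]
  41 vs larger child 60 at index 1, swap → [60, 41, 53, 54, 16, 30, 46]
  41 vs larger child 54 at index 3, swap → [60, 54, 53, 41, 16, 30, 46]
extract-max → returns 60:
  remove root 60; move last element 46 to root → [46, 54, 53, 41, 16, 30]
  46 vs larger child 54 at index 1, swap → [54, 46, 53, 41, 16, 30]
insert 72:
  append 72 at index 6 → [54, 46, 53, 41, 16, 30, 72]
  72 > parent 53 at index 2, swap → [54, 46, 72, 41, 16, 30, 53]
  72 > parent 54 at index 0, swap → [72, 46, 54, 41, 16, 30, 53]

[72, 46, 54, 41, 16, 30, 53]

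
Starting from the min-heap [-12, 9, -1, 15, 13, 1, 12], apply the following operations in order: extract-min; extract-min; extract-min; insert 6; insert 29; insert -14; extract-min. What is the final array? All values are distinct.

extract-min → returns -12:
  remove root -12; move last element 12 to root → [12, 9, -1, 15, 13, 1]
  12 vs smaller child -1 at index 2, swap → [-1, 9, 12, 15, 13, 1]
  12 vs only child 1 at index 5, swap → [-1, 9, 1, 15, 13, 12]
extract-min → returns -1:
  remove root -1; move last element 12 to root → [12, 9, 1, 15, 13]
  12 vs smaller child 1 at index 2, swap → [1, 9, 12, 15, 13]
extract-min → returns 1:
  remove root 1; move last element 13 to root → [13, 9, 12, 15]
  13 vs smaller child 9 at index 1, swap → [9, 13, 12, 15]
insert 6:
  append 6 at index 4 → [9, 13, 12, 15, 6]
  6 < parent 13 at index 1, swap → [9, 6, 12, 15, 13]
  6 < parent 9 at index 0, swap → [6, 9, 12, 15, 13]
insert 29:
  append 29 at index 5 → [6, 9, 12, 15, 13, 29] (no swap needed)
insert -14:
  append -14 at index 6 → [6, 9, 12, 15, 13, 29, -14]
  -14 < parent 12 at index 2, swap → [6, 9, -14, 15, 13, 29, 12]
  -14 < parent 6 at index 0, swap → [-14, 9, 6, 15, 13, 29, 12]
extract-min → returns -14:
  remove root -14; move last element 12 to root → [12, 9, 6, 15, 13, 29]
  12 vs smaller child 6 at index 2, swap → [6, 9, 12, 15, 13, 29]

[6, 9, 12, 15, 13, 29]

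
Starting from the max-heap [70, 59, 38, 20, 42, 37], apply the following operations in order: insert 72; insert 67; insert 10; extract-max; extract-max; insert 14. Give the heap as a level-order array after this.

[67, 59, 38, 20, 42, 37, 10, 14]

insert 72:
  append 72 at index 6 → [70, 59, 38, 20, 42, 37, 72]
  72 > parent 38 at index 2, swap → [70, 59, 72, 20, 42, 37, 38]
  72 > parent 70 at index 0, swap → [72, 59, 70, 20, 42, 37, 38]
insert 67:
  append 67 at index 7 → [72, 59, 70, 20, 42, 37, 38, 67]
  67 > parent 20 at index 3, swap → [72, 59, 70, 67, 42, 37, 38, 20]
  67 > parent 59 at index 1, swap → [72, 67, 70, 59, 42, 37, 38, 20]
insert 10:
  append 10 at index 8 → [72, 67, 70, 59, 42, 37, 38, 20, 10] (no swap needed)
extract-max → returns 72:
  remove root 72; move last element 10 to root → [10, 67, 70, 59, 42, 37, 38, 20]
  10 vs larger child 70 at index 2, swap → [70, 67, 10, 59, 42, 37, 38, 20]
  10 vs larger child 38 at index 6, swap → [70, 67, 38, 59, 42, 37, 10, 20]
extract-max → returns 70:
  remove root 70; move last element 20 to root → [20, 67, 38, 59, 42, 37, 10]
  20 vs larger child 67 at index 1, swap → [67, 20, 38, 59, 42, 37, 10]
  20 vs larger child 59 at index 3, swap → [67, 59, 38, 20, 42, 37, 10]
insert 14:
  append 14 at index 7 → [67, 59, 38, 20, 42, 37, 10, 14] (no swap needed)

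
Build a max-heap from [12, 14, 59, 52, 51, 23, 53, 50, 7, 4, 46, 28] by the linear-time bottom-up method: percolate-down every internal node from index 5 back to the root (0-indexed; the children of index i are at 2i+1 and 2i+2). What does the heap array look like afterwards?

[59, 52, 53, 50, 51, 28, 12, 14, 7, 4, 46, 23]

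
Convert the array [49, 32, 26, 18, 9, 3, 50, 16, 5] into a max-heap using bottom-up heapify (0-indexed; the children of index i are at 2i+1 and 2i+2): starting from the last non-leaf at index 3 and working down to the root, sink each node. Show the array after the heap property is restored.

sift down from index 3: already satisfies heap property
sift down from index 2:
  26 vs larger child 50 at index 6, swap → [49, 32, 50, 18, 9, 3, 26, 16, 5]
sift down from index 1: already satisfies heap property
sift down from index 0:
  49 vs larger child 50 at index 2, swap → [50, 32, 49, 18, 9, 3, 26, 16, 5]

[50, 32, 49, 18, 9, 3, 26, 16, 5]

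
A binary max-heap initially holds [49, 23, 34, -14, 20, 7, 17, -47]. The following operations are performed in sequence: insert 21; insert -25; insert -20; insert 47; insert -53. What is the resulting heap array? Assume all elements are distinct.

insert 21:
  append 21 at index 8 → [49, 23, 34, -14, 20, 7, 17, -47, 21]
  21 > parent -14 at index 3, swap → [49, 23, 34, 21, 20, 7, 17, -47, -14]
insert -25:
  append -25 at index 9 → [49, 23, 34, 21, 20, 7, 17, -47, -14, -25] (no swap needed)
insert -20:
  append -20 at index 10 → [49, 23, 34, 21, 20, 7, 17, -47, -14, -25, -20] (no swap needed)
insert 47:
  append 47 at index 11 → [49, 23, 34, 21, 20, 7, 17, -47, -14, -25, -20, 47]
  47 > parent 7 at index 5, swap → [49, 23, 34, 21, 20, 47, 17, -47, -14, -25, -20, 7]
  47 > parent 34 at index 2, swap → [49, 23, 47, 21, 20, 34, 17, -47, -14, -25, -20, 7]
insert -53:
  append -53 at index 12 → [49, 23, 47, 21, 20, 34, 17, -47, -14, -25, -20, 7, -53] (no swap needed)

[49, 23, 47, 21, 20, 34, 17, -47, -14, -25, -20, 7, -53]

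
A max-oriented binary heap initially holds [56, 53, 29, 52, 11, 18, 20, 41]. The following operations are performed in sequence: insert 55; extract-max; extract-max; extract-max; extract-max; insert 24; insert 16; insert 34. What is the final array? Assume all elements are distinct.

insert 55:
  append 55 at index 8 → [56, 53, 29, 52, 11, 18, 20, 41, 55]
  55 > parent 52 at index 3, swap → [56, 53, 29, 55, 11, 18, 20, 41, 52]
  55 > parent 53 at index 1, swap → [56, 55, 29, 53, 11, 18, 20, 41, 52]
extract-max → returns 56:
  remove root 56; move last element 52 to root → [52, 55, 29, 53, 11, 18, 20, 41]
  52 vs larger child 55 at index 1, swap → [55, 52, 29, 53, 11, 18, 20, 41]
  52 vs larger child 53 at index 3, swap → [55, 53, 29, 52, 11, 18, 20, 41]
extract-max → returns 55:
  remove root 55; move last element 41 to root → [41, 53, 29, 52, 11, 18, 20]
  41 vs larger child 53 at index 1, swap → [53, 41, 29, 52, 11, 18, 20]
  41 vs larger child 52 at index 3, swap → [53, 52, 29, 41, 11, 18, 20]
extract-max → returns 53:
  remove root 53; move last element 20 to root → [20, 52, 29, 41, 11, 18]
  20 vs larger child 52 at index 1, swap → [52, 20, 29, 41, 11, 18]
  20 vs larger child 41 at index 3, swap → [52, 41, 29, 20, 11, 18]
extract-max → returns 52:
  remove root 52; move last element 18 to root → [18, 41, 29, 20, 11]
  18 vs larger child 41 at index 1, swap → [41, 18, 29, 20, 11]
  18 vs larger child 20 at index 3, swap → [41, 20, 29, 18, 11]
insert 24:
  append 24 at index 5 → [41, 20, 29, 18, 11, 24] (no swap needed)
insert 16:
  append 16 at index 6 → [41, 20, 29, 18, 11, 24, 16] (no swap needed)
insert 34:
  append 34 at index 7 → [41, 20, 29, 18, 11, 24, 16, 34]
  34 > parent 18 at index 3, swap → [41, 20, 29, 34, 11, 24, 16, 18]
  34 > parent 20 at index 1, swap → [41, 34, 29, 20, 11, 24, 16, 18]

[41, 34, 29, 20, 11, 24, 16, 18]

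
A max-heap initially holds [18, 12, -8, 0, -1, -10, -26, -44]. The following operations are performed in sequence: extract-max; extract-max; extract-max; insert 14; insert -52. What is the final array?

[14, -10, -1, -44, -26, -8, -52]

extract-max → returns 18:
  remove root 18; move last element -44 to root → [-44, 12, -8, 0, -1, -10, -26]
  -44 vs larger child 12 at index 1, swap → [12, -44, -8, 0, -1, -10, -26]
  -44 vs larger child 0 at index 3, swap → [12, 0, -8, -44, -1, -10, -26]
extract-max → returns 12:
  remove root 12; move last element -26 to root → [-26, 0, -8, -44, -1, -10]
  -26 vs larger child 0 at index 1, swap → [0, -26, -8, -44, -1, -10]
  -26 vs larger child -1 at index 4, swap → [0, -1, -8, -44, -26, -10]
extract-max → returns 0:
  remove root 0; move last element -10 to root → [-10, -1, -8, -44, -26]
  -10 vs larger child -1 at index 1, swap → [-1, -10, -8, -44, -26]
insert 14:
  append 14 at index 5 → [-1, -10, -8, -44, -26, 14]
  14 > parent -8 at index 2, swap → [-1, -10, 14, -44, -26, -8]
  14 > parent -1 at index 0, swap → [14, -10, -1, -44, -26, -8]
insert -52:
  append -52 at index 6 → [14, -10, -1, -44, -26, -8, -52] (no swap needed)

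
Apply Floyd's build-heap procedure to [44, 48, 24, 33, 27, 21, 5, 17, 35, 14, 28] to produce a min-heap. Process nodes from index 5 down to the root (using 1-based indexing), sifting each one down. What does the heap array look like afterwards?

sift down from index 5:
  27 vs smaller child 14 at index 10, swap → [44, 48, 24, 33, 14, 21, 5, 17, 35, 27, 28]
sift down from index 4:
  33 vs smaller child 17 at index 8, swap → [44, 48, 24, 17, 14, 21, 5, 33, 35, 27, 28]
sift down from index 3:
  24 vs smaller child 5 at index 7, swap → [44, 48, 5, 17, 14, 21, 24, 33, 35, 27, 28]
sift down from index 2:
  48 vs smaller child 14 at index 5, swap → [44, 14, 5, 17, 48, 21, 24, 33, 35, 27, 28]
  48 vs smaller child 27 at index 10, swap → [44, 14, 5, 17, 27, 21, 24, 33, 35, 48, 28]
sift down from index 1:
  44 vs smaller child 5 at index 3, swap → [5, 14, 44, 17, 27, 21, 24, 33, 35, 48, 28]
  44 vs smaller child 21 at index 6, swap → [5, 14, 21, 17, 27, 44, 24, 33, 35, 48, 28]

[5, 14, 21, 17, 27, 44, 24, 33, 35, 48, 28]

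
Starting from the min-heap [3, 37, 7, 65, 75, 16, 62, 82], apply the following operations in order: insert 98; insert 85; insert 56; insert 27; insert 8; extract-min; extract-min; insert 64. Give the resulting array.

insert 98:
  append 98 at index 8 → [3, 37, 7, 65, 75, 16, 62, 82, 98] (no swap needed)
insert 85:
  append 85 at index 9 → [3, 37, 7, 65, 75, 16, 62, 82, 98, 85] (no swap needed)
insert 56:
  append 56 at index 10 → [3, 37, 7, 65, 75, 16, 62, 82, 98, 85, 56]
  56 < parent 75 at index 4, swap → [3, 37, 7, 65, 56, 16, 62, 82, 98, 85, 75]
insert 27:
  append 27 at index 11 → [3, 37, 7, 65, 56, 16, 62, 82, 98, 85, 75, 27] (no swap needed)
insert 8:
  append 8 at index 12 → [3, 37, 7, 65, 56, 16, 62, 82, 98, 85, 75, 27, 8]
  8 < parent 16 at index 5, swap → [3, 37, 7, 65, 56, 8, 62, 82, 98, 85, 75, 27, 16]
extract-min → returns 3:
  remove root 3; move last element 16 to root → [16, 37, 7, 65, 56, 8, 62, 82, 98, 85, 75, 27]
  16 vs smaller child 7 at index 2, swap → [7, 37, 16, 65, 56, 8, 62, 82, 98, 85, 75, 27]
  16 vs smaller child 8 at index 5, swap → [7, 37, 8, 65, 56, 16, 62, 82, 98, 85, 75, 27]
extract-min → returns 7:
  remove root 7; move last element 27 to root → [27, 37, 8, 65, 56, 16, 62, 82, 98, 85, 75]
  27 vs smaller child 8 at index 2, swap → [8, 37, 27, 65, 56, 16, 62, 82, 98, 85, 75]
  27 vs smaller child 16 at index 5, swap → [8, 37, 16, 65, 56, 27, 62, 82, 98, 85, 75]
insert 64:
  append 64 at index 11 → [8, 37, 16, 65, 56, 27, 62, 82, 98, 85, 75, 64] (no swap needed)

[8, 37, 16, 65, 56, 27, 62, 82, 98, 85, 75, 64]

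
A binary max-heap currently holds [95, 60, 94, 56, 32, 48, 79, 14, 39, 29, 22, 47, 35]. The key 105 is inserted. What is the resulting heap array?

append 105 at index 13 → [95, 60, 94, 56, 32, 48, 79, 14, 39, 29, 22, 47, 35, 105]
105 > parent 79 at index 6, swap → [95, 60, 94, 56, 32, 48, 105, 14, 39, 29, 22, 47, 35, 79]
105 > parent 94 at index 2, swap → [95, 60, 105, 56, 32, 48, 94, 14, 39, 29, 22, 47, 35, 79]
105 > parent 95 at index 0, swap → [105, 60, 95, 56, 32, 48, 94, 14, 39, 29, 22, 47, 35, 79]

[105, 60, 95, 56, 32, 48, 94, 14, 39, 29, 22, 47, 35, 79]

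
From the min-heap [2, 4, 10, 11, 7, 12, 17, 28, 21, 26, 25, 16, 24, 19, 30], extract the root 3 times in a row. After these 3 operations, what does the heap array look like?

extract-min #1 returns 2:
  remove root 2; move last element 30 to root → [30, 4, 10, 11, 7, 12, 17, 28, 21, 26, 25, 16, 24, 19]
  30 vs smaller child 4 at index 1, swap → [4, 30, 10, 11, 7, 12, 17, 28, 21, 26, 25, 16, 24, 19]
  30 vs smaller child 7 at index 4, swap → [4, 7, 10, 11, 30, 12, 17, 28, 21, 26, 25, 16, 24, 19]
  30 vs smaller child 25 at index 10, swap → [4, 7, 10, 11, 25, 12, 17, 28, 21, 26, 30, 16, 24, 19]
extract-min #2 returns 4:
  remove root 4; move last element 19 to root → [19, 7, 10, 11, 25, 12, 17, 28, 21, 26, 30, 16, 24]
  19 vs smaller child 7 at index 1, swap → [7, 19, 10, 11, 25, 12, 17, 28, 21, 26, 30, 16, 24]
  19 vs smaller child 11 at index 3, swap → [7, 11, 10, 19, 25, 12, 17, 28, 21, 26, 30, 16, 24]
extract-min #3 returns 7:
  remove root 7; move last element 24 to root → [24, 11, 10, 19, 25, 12, 17, 28, 21, 26, 30, 16]
  24 vs smaller child 10 at index 2, swap → [10, 11, 24, 19, 25, 12, 17, 28, 21, 26, 30, 16]
  24 vs smaller child 12 at index 5, swap → [10, 11, 12, 19, 25, 24, 17, 28, 21, 26, 30, 16]
  24 vs only child 16 at index 11, swap → [10, 11, 12, 19, 25, 16, 17, 28, 21, 26, 30, 24]

[10, 11, 12, 19, 25, 16, 17, 28, 21, 26, 30, 24]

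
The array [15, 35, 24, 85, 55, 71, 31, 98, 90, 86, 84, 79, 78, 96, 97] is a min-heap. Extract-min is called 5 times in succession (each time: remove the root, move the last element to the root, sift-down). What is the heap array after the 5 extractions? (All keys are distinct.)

extract-min #1 returns 15:
  remove root 15; move last element 97 to root → [97, 35, 24, 85, 55, 71, 31, 98, 90, 86, 84, 79, 78, 96]
  97 vs smaller child 24 at index 2, swap → [24, 35, 97, 85, 55, 71, 31, 98, 90, 86, 84, 79, 78, 96]
  97 vs smaller child 31 at index 6, swap → [24, 35, 31, 85, 55, 71, 97, 98, 90, 86, 84, 79, 78, 96]
  97 vs only child 96 at index 13, swap → [24, 35, 31, 85, 55, 71, 96, 98, 90, 86, 84, 79, 78, 97]
extract-min #2 returns 24:
  remove root 24; move last element 97 to root → [97, 35, 31, 85, 55, 71, 96, 98, 90, 86, 84, 79, 78]
  97 vs smaller child 31 at index 2, swap → [31, 35, 97, 85, 55, 71, 96, 98, 90, 86, 84, 79, 78]
  97 vs smaller child 71 at index 5, swap → [31, 35, 71, 85, 55, 97, 96, 98, 90, 86, 84, 79, 78]
  97 vs smaller child 78 at index 12, swap → [31, 35, 71, 85, 55, 78, 96, 98, 90, 86, 84, 79, 97]
extract-min #3 returns 31:
  remove root 31; move last element 97 to root → [97, 35, 71, 85, 55, 78, 96, 98, 90, 86, 84, 79]
  97 vs smaller child 35 at index 1, swap → [35, 97, 71, 85, 55, 78, 96, 98, 90, 86, 84, 79]
  97 vs smaller child 55 at index 4, swap → [35, 55, 71, 85, 97, 78, 96, 98, 90, 86, 84, 79]
  97 vs smaller child 84 at index 10, swap → [35, 55, 71, 85, 84, 78, 96, 98, 90, 86, 97, 79]
extract-min #4 returns 35:
  remove root 35; move last element 79 to root → [79, 55, 71, 85, 84, 78, 96, 98, 90, 86, 97]
  79 vs smaller child 55 at index 1, swap → [55, 79, 71, 85, 84, 78, 96, 98, 90, 86, 97]
extract-min #5 returns 55:
  remove root 55; move last element 97 to root → [97, 79, 71, 85, 84, 78, 96, 98, 90, 86]
  97 vs smaller child 71 at index 2, swap → [71, 79, 97, 85, 84, 78, 96, 98, 90, 86]
  97 vs smaller child 78 at index 5, swap → [71, 79, 78, 85, 84, 97, 96, 98, 90, 86]

[71, 79, 78, 85, 84, 97, 96, 98, 90, 86]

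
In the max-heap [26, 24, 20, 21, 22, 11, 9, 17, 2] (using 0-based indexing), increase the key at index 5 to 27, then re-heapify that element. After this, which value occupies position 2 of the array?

set index 5 from 11 to 27 → [26, 24, 20, 21, 22, 27, 9, 17, 2]
27 > parent 20 at index 2, swap → [26, 24, 27, 21, 22, 20, 9, 17, 2]
27 > parent 26 at index 0, swap → [27, 24, 26, 21, 22, 20, 9, 17, 2]
resulting array: [27, 24, 26, 21, 22, 20, 9, 17, 2]

26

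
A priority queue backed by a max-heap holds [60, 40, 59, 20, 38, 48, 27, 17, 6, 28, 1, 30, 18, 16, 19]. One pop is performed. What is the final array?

[59, 40, 48, 20, 38, 30, 27, 17, 6, 28, 1, 19, 18, 16]

remove root 60; move last element 19 to root → [19, 40, 59, 20, 38, 48, 27, 17, 6, 28, 1, 30, 18, 16]
19 vs larger child 59 at index 2, swap → [59, 40, 19, 20, 38, 48, 27, 17, 6, 28, 1, 30, 18, 16]
19 vs larger child 48 at index 5, swap → [59, 40, 48, 20, 38, 19, 27, 17, 6, 28, 1, 30, 18, 16]
19 vs larger child 30 at index 11, swap → [59, 40, 48, 20, 38, 30, 27, 17, 6, 28, 1, 19, 18, 16]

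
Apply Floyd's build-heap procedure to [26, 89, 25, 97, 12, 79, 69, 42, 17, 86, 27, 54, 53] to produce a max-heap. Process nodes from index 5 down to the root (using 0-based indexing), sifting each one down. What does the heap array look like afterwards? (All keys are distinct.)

[97, 89, 79, 42, 86, 54, 69, 26, 17, 12, 27, 25, 53]

sift down from index 5: already satisfies heap property
sift down from index 4:
  12 vs larger child 86 at index 9, swap → [26, 89, 25, 97, 86, 79, 69, 42, 17, 12, 27, 54, 53]
sift down from index 3: already satisfies heap property
sift down from index 2:
  25 vs larger child 79 at index 5, swap → [26, 89, 79, 97, 86, 25, 69, 42, 17, 12, 27, 54, 53]
  25 vs larger child 54 at index 11, swap → [26, 89, 79, 97, 86, 54, 69, 42, 17, 12, 27, 25, 53]
sift down from index 1:
  89 vs larger child 97 at index 3, swap → [26, 97, 79, 89, 86, 54, 69, 42, 17, 12, 27, 25, 53]
sift down from index 0:
  26 vs larger child 97 at index 1, swap → [97, 26, 79, 89, 86, 54, 69, 42, 17, 12, 27, 25, 53]
  26 vs larger child 89 at index 3, swap → [97, 89, 79, 26, 86, 54, 69, 42, 17, 12, 27, 25, 53]
  26 vs larger child 42 at index 7, swap → [97, 89, 79, 42, 86, 54, 69, 26, 17, 12, 27, 25, 53]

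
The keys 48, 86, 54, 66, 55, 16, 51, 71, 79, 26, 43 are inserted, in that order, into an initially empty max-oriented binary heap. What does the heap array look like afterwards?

Insert 48:
  append 48 at index 0 → [48] (no swap needed)
Insert 86:
  append 86 at index 1 → [48, 86]
  86 > parent 48 at index 0, swap → [86, 48]
Insert 54:
  append 54 at index 2 → [86, 48, 54] (no swap needed)
Insert 66:
  append 66 at index 3 → [86, 48, 54, 66]
  66 > parent 48 at index 1, swap → [86, 66, 54, 48]
Insert 55:
  append 55 at index 4 → [86, 66, 54, 48, 55] (no swap needed)
Insert 16:
  append 16 at index 5 → [86, 66, 54, 48, 55, 16] (no swap needed)
Insert 51:
  append 51 at index 6 → [86, 66, 54, 48, 55, 16, 51] (no swap needed)
Insert 71:
  append 71 at index 7 → [86, 66, 54, 48, 55, 16, 51, 71]
  71 > parent 48 at index 3, swap → [86, 66, 54, 71, 55, 16, 51, 48]
  71 > parent 66 at index 1, swap → [86, 71, 54, 66, 55, 16, 51, 48]
Insert 79:
  append 79 at index 8 → [86, 71, 54, 66, 55, 16, 51, 48, 79]
  79 > parent 66 at index 3, swap → [86, 71, 54, 79, 55, 16, 51, 48, 66]
  79 > parent 71 at index 1, swap → [86, 79, 54, 71, 55, 16, 51, 48, 66]
Insert 26:
  append 26 at index 9 → [86, 79, 54, 71, 55, 16, 51, 48, 66, 26] (no swap needed)
Insert 43:
  append 43 at index 10 → [86, 79, 54, 71, 55, 16, 51, 48, 66, 26, 43] (no swap needed)

[86, 79, 54, 71, 55, 16, 51, 48, 66, 26, 43]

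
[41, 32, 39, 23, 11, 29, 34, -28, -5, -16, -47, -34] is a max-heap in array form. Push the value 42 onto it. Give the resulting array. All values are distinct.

append 42 at index 12 → [41, 32, 39, 23, 11, 29, 34, -28, -5, -16, -47, -34, 42]
42 > parent 29 at index 5, swap → [41, 32, 39, 23, 11, 42, 34, -28, -5, -16, -47, -34, 29]
42 > parent 39 at index 2, swap → [41, 32, 42, 23, 11, 39, 34, -28, -5, -16, -47, -34, 29]
42 > parent 41 at index 0, swap → [42, 32, 41, 23, 11, 39, 34, -28, -5, -16, -47, -34, 29]

[42, 32, 41, 23, 11, 39, 34, -28, -5, -16, -47, -34, 29]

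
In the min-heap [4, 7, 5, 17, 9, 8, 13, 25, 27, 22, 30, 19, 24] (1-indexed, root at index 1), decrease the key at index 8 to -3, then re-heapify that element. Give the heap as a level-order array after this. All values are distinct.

set index 8 from 25 to -3 → [4, 7, 5, 17, 9, 8, 13, -3, 27, 22, 30, 19, 24]
-3 < parent 17 at index 4, swap → [4, 7, 5, -3, 9, 8, 13, 17, 27, 22, 30, 19, 24]
-3 < parent 7 at index 2, swap → [4, -3, 5, 7, 9, 8, 13, 17, 27, 22, 30, 19, 24]
-3 < parent 4 at index 1, swap → [-3, 4, 5, 7, 9, 8, 13, 17, 27, 22, 30, 19, 24]

[-3, 4, 5, 7, 9, 8, 13, 17, 27, 22, 30, 19, 24]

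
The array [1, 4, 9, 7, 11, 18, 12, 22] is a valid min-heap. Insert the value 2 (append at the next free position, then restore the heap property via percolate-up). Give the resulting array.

[1, 2, 9, 4, 11, 18, 12, 22, 7]

append 2 at index 8 → [1, 4, 9, 7, 11, 18, 12, 22, 2]
2 < parent 7 at index 3, swap → [1, 4, 9, 2, 11, 18, 12, 22, 7]
2 < parent 4 at index 1, swap → [1, 2, 9, 4, 11, 18, 12, 22, 7]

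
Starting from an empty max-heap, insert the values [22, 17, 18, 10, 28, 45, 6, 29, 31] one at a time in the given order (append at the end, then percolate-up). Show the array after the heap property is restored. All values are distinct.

Insert 22:
  append 22 at index 0 → [22] (no swap needed)
Insert 17:
  append 17 at index 1 → [22, 17] (no swap needed)
Insert 18:
  append 18 at index 2 → [22, 17, 18] (no swap needed)
Insert 10:
  append 10 at index 3 → [22, 17, 18, 10] (no swap needed)
Insert 28:
  append 28 at index 4 → [22, 17, 18, 10, 28]
  28 > parent 17 at index 1, swap → [22, 28, 18, 10, 17]
  28 > parent 22 at index 0, swap → [28, 22, 18, 10, 17]
Insert 45:
  append 45 at index 5 → [28, 22, 18, 10, 17, 45]
  45 > parent 18 at index 2, swap → [28, 22, 45, 10, 17, 18]
  45 > parent 28 at index 0, swap → [45, 22, 28, 10, 17, 18]
Insert 6:
  append 6 at index 6 → [45, 22, 28, 10, 17, 18, 6] (no swap needed)
Insert 29:
  append 29 at index 7 → [45, 22, 28, 10, 17, 18, 6, 29]
  29 > parent 10 at index 3, swap → [45, 22, 28, 29, 17, 18, 6, 10]
  29 > parent 22 at index 1, swap → [45, 29, 28, 22, 17, 18, 6, 10]
Insert 31:
  append 31 at index 8 → [45, 29, 28, 22, 17, 18, 6, 10, 31]
  31 > parent 22 at index 3, swap → [45, 29, 28, 31, 17, 18, 6, 10, 22]
  31 > parent 29 at index 1, swap → [45, 31, 28, 29, 17, 18, 6, 10, 22]

[45, 31, 28, 29, 17, 18, 6, 10, 22]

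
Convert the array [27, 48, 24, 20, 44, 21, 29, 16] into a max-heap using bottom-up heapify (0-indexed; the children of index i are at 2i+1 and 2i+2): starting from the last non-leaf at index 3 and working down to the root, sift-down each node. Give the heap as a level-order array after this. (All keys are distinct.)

sift down from index 3: already satisfies heap property
sift down from index 2:
  24 vs larger child 29 at index 6, swap → [27, 48, 29, 20, 44, 21, 24, 16]
sift down from index 1: already satisfies heap property
sift down from index 0:
  27 vs larger child 48 at index 1, swap → [48, 27, 29, 20, 44, 21, 24, 16]
  27 vs larger child 44 at index 4, swap → [48, 44, 29, 20, 27, 21, 24, 16]

[48, 44, 29, 20, 27, 21, 24, 16]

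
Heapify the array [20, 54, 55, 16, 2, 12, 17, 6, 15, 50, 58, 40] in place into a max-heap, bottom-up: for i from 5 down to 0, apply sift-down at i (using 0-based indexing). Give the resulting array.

[58, 54, 55, 16, 50, 40, 17, 6, 15, 20, 2, 12]

sift down from index 5:
  12 vs only child 40 at index 11, swap → [20, 54, 55, 16, 2, 40, 17, 6, 15, 50, 58, 12]
sift down from index 4:
  2 vs larger child 58 at index 10, swap → [20, 54, 55, 16, 58, 40, 17, 6, 15, 50, 2, 12]
sift down from index 3: already satisfies heap property
sift down from index 2: already satisfies heap property
sift down from index 1:
  54 vs larger child 58 at index 4, swap → [20, 58, 55, 16, 54, 40, 17, 6, 15, 50, 2, 12]
sift down from index 0:
  20 vs larger child 58 at index 1, swap → [58, 20, 55, 16, 54, 40, 17, 6, 15, 50, 2, 12]
  20 vs larger child 54 at index 4, swap → [58, 54, 55, 16, 20, 40, 17, 6, 15, 50, 2, 12]
  20 vs larger child 50 at index 9, swap → [58, 54, 55, 16, 50, 40, 17, 6, 15, 20, 2, 12]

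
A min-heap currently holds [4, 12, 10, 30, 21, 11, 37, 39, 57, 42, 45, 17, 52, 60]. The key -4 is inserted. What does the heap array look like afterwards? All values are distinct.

[-4, 12, 4, 30, 21, 11, 10, 39, 57, 42, 45, 17, 52, 60, 37]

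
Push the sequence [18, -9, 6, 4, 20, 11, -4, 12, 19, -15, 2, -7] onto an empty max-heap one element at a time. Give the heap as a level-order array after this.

Insert 18:
  append 18 at index 0 → [18] (no swap needed)
Insert -9:
  append -9 at index 1 → [18, -9] (no swap needed)
Insert 6:
  append 6 at index 2 → [18, -9, 6] (no swap needed)
Insert 4:
  append 4 at index 3 → [18, -9, 6, 4]
  4 > parent -9 at index 1, swap → [18, 4, 6, -9]
Insert 20:
  append 20 at index 4 → [18, 4, 6, -9, 20]
  20 > parent 4 at index 1, swap → [18, 20, 6, -9, 4]
  20 > parent 18 at index 0, swap → [20, 18, 6, -9, 4]
Insert 11:
  append 11 at index 5 → [20, 18, 6, -9, 4, 11]
  11 > parent 6 at index 2, swap → [20, 18, 11, -9, 4, 6]
Insert -4:
  append -4 at index 6 → [20, 18, 11, -9, 4, 6, -4] (no swap needed)
Insert 12:
  append 12 at index 7 → [20, 18, 11, -9, 4, 6, -4, 12]
  12 > parent -9 at index 3, swap → [20, 18, 11, 12, 4, 6, -4, -9]
Insert 19:
  append 19 at index 8 → [20, 18, 11, 12, 4, 6, -4, -9, 19]
  19 > parent 12 at index 3, swap → [20, 18, 11, 19, 4, 6, -4, -9, 12]
  19 > parent 18 at index 1, swap → [20, 19, 11, 18, 4, 6, -4, -9, 12]
Insert -15:
  append -15 at index 9 → [20, 19, 11, 18, 4, 6, -4, -9, 12, -15] (no swap needed)
Insert 2:
  append 2 at index 10 → [20, 19, 11, 18, 4, 6, -4, -9, 12, -15, 2] (no swap needed)
Insert -7:
  append -7 at index 11 → [20, 19, 11, 18, 4, 6, -4, -9, 12, -15, 2, -7] (no swap needed)

[20, 19, 11, 18, 4, 6, -4, -9, 12, -15, 2, -7]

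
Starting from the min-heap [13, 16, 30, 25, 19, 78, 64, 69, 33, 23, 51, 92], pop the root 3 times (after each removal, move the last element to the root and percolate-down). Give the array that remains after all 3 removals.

extract-min #1 returns 13:
  remove root 13; move last element 92 to root → [92, 16, 30, 25, 19, 78, 64, 69, 33, 23, 51]
  92 vs smaller child 16 at index 1, swap → [16, 92, 30, 25, 19, 78, 64, 69, 33, 23, 51]
  92 vs smaller child 19 at index 4, swap → [16, 19, 30, 25, 92, 78, 64, 69, 33, 23, 51]
  92 vs smaller child 23 at index 9, swap → [16, 19, 30, 25, 23, 78, 64, 69, 33, 92, 51]
extract-min #2 returns 16:
  remove root 16; move last element 51 to root → [51, 19, 30, 25, 23, 78, 64, 69, 33, 92]
  51 vs smaller child 19 at index 1, swap → [19, 51, 30, 25, 23, 78, 64, 69, 33, 92]
  51 vs smaller child 23 at index 4, swap → [19, 23, 30, 25, 51, 78, 64, 69, 33, 92]
extract-min #3 returns 19:
  remove root 19; move last element 92 to root → [92, 23, 30, 25, 51, 78, 64, 69, 33]
  92 vs smaller child 23 at index 1, swap → [23, 92, 30, 25, 51, 78, 64, 69, 33]
  92 vs smaller child 25 at index 3, swap → [23, 25, 30, 92, 51, 78, 64, 69, 33]
  92 vs smaller child 33 at index 8, swap → [23, 25, 30, 33, 51, 78, 64, 69, 92]

[23, 25, 30, 33, 51, 78, 64, 69, 92]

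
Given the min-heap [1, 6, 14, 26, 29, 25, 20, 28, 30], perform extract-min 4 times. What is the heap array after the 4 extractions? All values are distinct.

extract-min #1 returns 1:
  remove root 1; move last element 30 to root → [30, 6, 14, 26, 29, 25, 20, 28]
  30 vs smaller child 6 at index 1, swap → [6, 30, 14, 26, 29, 25, 20, 28]
  30 vs smaller child 26 at index 3, swap → [6, 26, 14, 30, 29, 25, 20, 28]
  30 vs only child 28 at index 7, swap → [6, 26, 14, 28, 29, 25, 20, 30]
extract-min #2 returns 6:
  remove root 6; move last element 30 to root → [30, 26, 14, 28, 29, 25, 20]
  30 vs smaller child 14 at index 2, swap → [14, 26, 30, 28, 29, 25, 20]
  30 vs smaller child 20 at index 6, swap → [14, 26, 20, 28, 29, 25, 30]
extract-min #3 returns 14:
  remove root 14; move last element 30 to root → [30, 26, 20, 28, 29, 25]
  30 vs smaller child 20 at index 2, swap → [20, 26, 30, 28, 29, 25]
  30 vs only child 25 at index 5, swap → [20, 26, 25, 28, 29, 30]
extract-min #4 returns 20:
  remove root 20; move last element 30 to root → [30, 26, 25, 28, 29]
  30 vs smaller child 25 at index 2, swap → [25, 26, 30, 28, 29]

[25, 26, 30, 28, 29]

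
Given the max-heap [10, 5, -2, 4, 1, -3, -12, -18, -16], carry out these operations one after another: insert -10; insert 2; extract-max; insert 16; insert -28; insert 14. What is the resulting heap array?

insert -10:
  append -10 at index 9 → [10, 5, -2, 4, 1, -3, -12, -18, -16, -10] (no swap needed)
insert 2:
  append 2 at index 10 → [10, 5, -2, 4, 1, -3, -12, -18, -16, -10, 2]
  2 > parent 1 at index 4, swap → [10, 5, -2, 4, 2, -3, -12, -18, -16, -10, 1]
extract-max → returns 10:
  remove root 10; move last element 1 to root → [1, 5, -2, 4, 2, -3, -12, -18, -16, -10]
  1 vs larger child 5 at index 1, swap → [5, 1, -2, 4, 2, -3, -12, -18, -16, -10]
  1 vs larger child 4 at index 3, swap → [5, 4, -2, 1, 2, -3, -12, -18, -16, -10]
insert 16:
  append 16 at index 10 → [5, 4, -2, 1, 2, -3, -12, -18, -16, -10, 16]
  16 > parent 2 at index 4, swap → [5, 4, -2, 1, 16, -3, -12, -18, -16, -10, 2]
  16 > parent 4 at index 1, swap → [5, 16, -2, 1, 4, -3, -12, -18, -16, -10, 2]
  16 > parent 5 at index 0, swap → [16, 5, -2, 1, 4, -3, -12, -18, -16, -10, 2]
insert -28:
  append -28 at index 11 → [16, 5, -2, 1, 4, -3, -12, -18, -16, -10, 2, -28] (no swap needed)
insert 14:
  append 14 at index 12 → [16, 5, -2, 1, 4, -3, -12, -18, -16, -10, 2, -28, 14]
  14 > parent -3 at index 5, swap → [16, 5, -2, 1, 4, 14, -12, -18, -16, -10, 2, -28, -3]
  14 > parent -2 at index 2, swap → [16, 5, 14, 1, 4, -2, -12, -18, -16, -10, 2, -28, -3]

[16, 5, 14, 1, 4, -2, -12, -18, -16, -10, 2, -28, -3]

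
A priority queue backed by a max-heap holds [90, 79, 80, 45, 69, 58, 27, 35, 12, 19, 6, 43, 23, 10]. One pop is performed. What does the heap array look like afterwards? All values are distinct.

[80, 79, 58, 45, 69, 43, 27, 35, 12, 19, 6, 10, 23]

remove root 90; move last element 10 to root → [10, 79, 80, 45, 69, 58, 27, 35, 12, 19, 6, 43, 23]
10 vs larger child 80 at index 2, swap → [80, 79, 10, 45, 69, 58, 27, 35, 12, 19, 6, 43, 23]
10 vs larger child 58 at index 5, swap → [80, 79, 58, 45, 69, 10, 27, 35, 12, 19, 6, 43, 23]
10 vs larger child 43 at index 11, swap → [80, 79, 58, 45, 69, 43, 27, 35, 12, 19, 6, 10, 23]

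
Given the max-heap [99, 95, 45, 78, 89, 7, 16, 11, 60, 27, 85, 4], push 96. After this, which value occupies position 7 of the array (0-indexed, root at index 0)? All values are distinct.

11

append 96 at index 12 → [99, 95, 45, 78, 89, 7, 16, 11, 60, 27, 85, 4, 96]
96 > parent 7 at index 5, swap → [99, 95, 45, 78, 89, 96, 16, 11, 60, 27, 85, 4, 7]
96 > parent 45 at index 2, swap → [99, 95, 96, 78, 89, 45, 16, 11, 60, 27, 85, 4, 7]
resulting array: [99, 95, 96, 78, 89, 45, 16, 11, 60, 27, 85, 4, 7]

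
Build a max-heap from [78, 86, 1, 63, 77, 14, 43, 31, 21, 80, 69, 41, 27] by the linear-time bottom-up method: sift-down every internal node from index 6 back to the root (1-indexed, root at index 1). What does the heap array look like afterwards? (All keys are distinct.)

[86, 80, 43, 63, 78, 41, 1, 31, 21, 77, 69, 14, 27]

sift down from index 6:
  14 vs larger child 41 at index 12, swap → [78, 86, 1, 63, 77, 41, 43, 31, 21, 80, 69, 14, 27]
sift down from index 5:
  77 vs larger child 80 at index 10, swap → [78, 86, 1, 63, 80, 41, 43, 31, 21, 77, 69, 14, 27]
sift down from index 4: already satisfies heap property
sift down from index 3:
  1 vs larger child 43 at index 7, swap → [78, 86, 43, 63, 80, 41, 1, 31, 21, 77, 69, 14, 27]
sift down from index 2: already satisfies heap property
sift down from index 1:
  78 vs larger child 86 at index 2, swap → [86, 78, 43, 63, 80, 41, 1, 31, 21, 77, 69, 14, 27]
  78 vs larger child 80 at index 5, swap → [86, 80, 43, 63, 78, 41, 1, 31, 21, 77, 69, 14, 27]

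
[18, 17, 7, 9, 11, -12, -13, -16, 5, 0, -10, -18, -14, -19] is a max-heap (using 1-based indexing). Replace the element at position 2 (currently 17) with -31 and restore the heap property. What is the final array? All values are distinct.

set index 2 from 17 to -31 → [18, -31, 7, 9, 11, -12, -13, -16, 5, 0, -10, -18, -14, -19]
-31 vs larger child 11 at index 5, swap → [18, 11, 7, 9, -31, -12, -13, -16, 5, 0, -10, -18, -14, -19]
-31 vs larger child 0 at index 10, swap → [18, 11, 7, 9, 0, -12, -13, -16, 5, -31, -10, -18, -14, -19]

[18, 11, 7, 9, 0, -12, -13, -16, 5, -31, -10, -18, -14, -19]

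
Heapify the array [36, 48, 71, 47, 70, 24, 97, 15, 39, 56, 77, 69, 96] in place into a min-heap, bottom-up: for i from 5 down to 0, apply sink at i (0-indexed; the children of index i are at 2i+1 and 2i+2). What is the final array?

[15, 36, 24, 39, 56, 69, 97, 47, 48, 70, 77, 71, 96]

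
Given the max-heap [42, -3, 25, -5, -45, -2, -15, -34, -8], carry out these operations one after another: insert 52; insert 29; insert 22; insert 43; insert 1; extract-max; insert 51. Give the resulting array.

insert 52:
  append 52 at index 9 → [42, -3, 25, -5, -45, -2, -15, -34, -8, 52]
  52 > parent -45 at index 4, swap → [42, -3, 25, -5, 52, -2, -15, -34, -8, -45]
  52 > parent -3 at index 1, swap → [42, 52, 25, -5, -3, -2, -15, -34, -8, -45]
  52 > parent 42 at index 0, swap → [52, 42, 25, -5, -3, -2, -15, -34, -8, -45]
insert 29:
  append 29 at index 10 → [52, 42, 25, -5, -3, -2, -15, -34, -8, -45, 29]
  29 > parent -3 at index 4, swap → [52, 42, 25, -5, 29, -2, -15, -34, -8, -45, -3]
insert 22:
  append 22 at index 11 → [52, 42, 25, -5, 29, -2, -15, -34, -8, -45, -3, 22]
  22 > parent -2 at index 5, swap → [52, 42, 25, -5, 29, 22, -15, -34, -8, -45, -3, -2]
insert 43:
  append 43 at index 12 → [52, 42, 25, -5, 29, 22, -15, -34, -8, -45, -3, -2, 43]
  43 > parent 22 at index 5, swap → [52, 42, 25, -5, 29, 43, -15, -34, -8, -45, -3, -2, 22]
  43 > parent 25 at index 2, swap → [52, 42, 43, -5, 29, 25, -15, -34, -8, -45, -3, -2, 22]
insert 1:
  append 1 at index 13 → [52, 42, 43, -5, 29, 25, -15, -34, -8, -45, -3, -2, 22, 1]
  1 > parent -15 at index 6, swap → [52, 42, 43, -5, 29, 25, 1, -34, -8, -45, -3, -2, 22, -15]
extract-max → returns 52:
  remove root 52; move last element -15 to root → [-15, 42, 43, -5, 29, 25, 1, -34, -8, -45, -3, -2, 22]
  -15 vs larger child 43 at index 2, swap → [43, 42, -15, -5, 29, 25, 1, -34, -8, -45, -3, -2, 22]
  -15 vs larger child 25 at index 5, swap → [43, 42, 25, -5, 29, -15, 1, -34, -8, -45, -3, -2, 22]
  -15 vs larger child 22 at index 12, swap → [43, 42, 25, -5, 29, 22, 1, -34, -8, -45, -3, -2, -15]
insert 51:
  append 51 at index 13 → [43, 42, 25, -5, 29, 22, 1, -34, -8, -45, -3, -2, -15, 51]
  51 > parent 1 at index 6, swap → [43, 42, 25, -5, 29, 22, 51, -34, -8, -45, -3, -2, -15, 1]
  51 > parent 25 at index 2, swap → [43, 42, 51, -5, 29, 22, 25, -34, -8, -45, -3, -2, -15, 1]
  51 > parent 43 at index 0, swap → [51, 42, 43, -5, 29, 22, 25, -34, -8, -45, -3, -2, -15, 1]

[51, 42, 43, -5, 29, 22, 25, -34, -8, -45, -3, -2, -15, 1]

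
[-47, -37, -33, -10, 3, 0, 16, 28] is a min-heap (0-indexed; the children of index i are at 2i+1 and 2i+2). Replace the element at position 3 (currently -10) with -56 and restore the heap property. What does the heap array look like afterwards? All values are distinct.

set index 3 from -10 to -56 → [-47, -37, -33, -56, 3, 0, 16, 28]
-56 < parent -37 at index 1, swap → [-47, -56, -33, -37, 3, 0, 16, 28]
-56 < parent -47 at index 0, swap → [-56, -47, -33, -37, 3, 0, 16, 28]

[-56, -47, -33, -37, 3, 0, 16, 28]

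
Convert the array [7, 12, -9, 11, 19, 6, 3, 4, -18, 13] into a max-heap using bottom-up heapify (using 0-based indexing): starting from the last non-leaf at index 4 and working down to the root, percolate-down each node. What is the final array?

[19, 13, 6, 11, 12, -9, 3, 4, -18, 7]

sift down from index 4: already satisfies heap property
sift down from index 3: already satisfies heap property
sift down from index 2:
  -9 vs larger child 6 at index 5, swap → [7, 12, 6, 11, 19, -9, 3, 4, -18, 13]
sift down from index 1:
  12 vs larger child 19 at index 4, swap → [7, 19, 6, 11, 12, -9, 3, 4, -18, 13]
  12 vs only child 13 at index 9, swap → [7, 19, 6, 11, 13, -9, 3, 4, -18, 12]
sift down from index 0:
  7 vs larger child 19 at index 1, swap → [19, 7, 6, 11, 13, -9, 3, 4, -18, 12]
  7 vs larger child 13 at index 4, swap → [19, 13, 6, 11, 7, -9, 3, 4, -18, 12]
  7 vs only child 12 at index 9, swap → [19, 13, 6, 11, 12, -9, 3, 4, -18, 7]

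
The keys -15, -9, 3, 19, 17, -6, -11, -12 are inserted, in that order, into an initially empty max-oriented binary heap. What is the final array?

[19, 17, -6, -12, 3, -9, -11, -15]

Insert -15:
  append -15 at index 0 → [-15] (no swap needed)
Insert -9:
  append -9 at index 1 → [-15, -9]
  -9 > parent -15 at index 0, swap → [-9, -15]
Insert 3:
  append 3 at index 2 → [-9, -15, 3]
  3 > parent -9 at index 0, swap → [3, -15, -9]
Insert 19:
  append 19 at index 3 → [3, -15, -9, 19]
  19 > parent -15 at index 1, swap → [3, 19, -9, -15]
  19 > parent 3 at index 0, swap → [19, 3, -9, -15]
Insert 17:
  append 17 at index 4 → [19, 3, -9, -15, 17]
  17 > parent 3 at index 1, swap → [19, 17, -9, -15, 3]
Insert -6:
  append -6 at index 5 → [19, 17, -9, -15, 3, -6]
  -6 > parent -9 at index 2, swap → [19, 17, -6, -15, 3, -9]
Insert -11:
  append -11 at index 6 → [19, 17, -6, -15, 3, -9, -11] (no swap needed)
Insert -12:
  append -12 at index 7 → [19, 17, -6, -15, 3, -9, -11, -12]
  -12 > parent -15 at index 3, swap → [19, 17, -6, -12, 3, -9, -11, -15]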